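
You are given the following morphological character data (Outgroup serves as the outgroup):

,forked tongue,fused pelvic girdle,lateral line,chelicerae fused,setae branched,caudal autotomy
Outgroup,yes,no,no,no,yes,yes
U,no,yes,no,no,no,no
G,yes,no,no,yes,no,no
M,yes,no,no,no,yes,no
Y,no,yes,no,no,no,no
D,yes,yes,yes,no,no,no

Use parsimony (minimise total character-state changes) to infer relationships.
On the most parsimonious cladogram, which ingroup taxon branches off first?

M

Character polarity is set by the outgroup: the derived state is whichever differs from the outgroup's state, so for forked tongue, setae branched, caudal autotomy the derived state is 'no', and for the remaining characters it is 'yes'.
forked tongue (derived state 'no') is shared by U and Y — a synapomorphy uniting that clade.
fused pelvic girdle: derived state 'yes' in D, U, and Y only — synapomorphy for {D, U, Y}.
lateral line (derived state 'yes') is unique to D (autapomorphy; uninformative for grouping).
chelicerae fused (derived state 'yes') is unique to G (autapomorphy; uninformative for grouping).
setae branched: derived state 'no' in D, G, U, and Y only — synapomorphy for {D, G, U, Y}.
caudal autotomy (derived state 'no') is shared by all ingroup taxa — unites the whole ingroup.
Most parsimonious ingroup topology: ((((U,Y),D),G),M).
M is sister to the clade containing all other ingroup taxa, so it is the earliest-diverging (most basal) ingroup lineage.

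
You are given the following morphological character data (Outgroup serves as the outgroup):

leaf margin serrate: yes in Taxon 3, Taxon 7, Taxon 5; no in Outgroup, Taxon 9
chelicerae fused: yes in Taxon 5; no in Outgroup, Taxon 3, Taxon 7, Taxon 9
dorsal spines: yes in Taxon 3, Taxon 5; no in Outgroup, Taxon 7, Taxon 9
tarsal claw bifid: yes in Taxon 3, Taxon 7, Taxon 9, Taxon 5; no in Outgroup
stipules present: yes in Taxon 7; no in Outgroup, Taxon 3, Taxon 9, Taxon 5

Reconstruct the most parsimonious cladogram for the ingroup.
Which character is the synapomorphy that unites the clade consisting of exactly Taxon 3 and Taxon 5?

dorsal spines

The outgroup has state 'no' for every character, so 'yes' is the derived state throughout.
Only Taxon 3, Taxon 5, and Taxon 7 show the derived state 'yes' for leaf margin serrate, supporting them as a clade.
chelicerae fused (derived state 'yes') is unique to Taxon 5 (autapomorphy; uninformative for grouping).
Only Taxon 3 and Taxon 5 show the derived state 'yes' for dorsal spines, supporting them as a clade.
tarsal claw bifid (derived state 'yes') is shared by all ingroup taxa — unites the whole ingroup.
stipules present (derived state 'yes') is unique to Taxon 7 (autapomorphy; uninformative for grouping).
Most parsimonious ingroup topology: (((Taxon 3,Taxon 5),Taxon 7),Taxon 9).
The clade {Taxon 3, Taxon 5} is supported by dorsal spines: its derived state 'yes' occurs in exactly those taxa and in no other taxon (including the outgroup).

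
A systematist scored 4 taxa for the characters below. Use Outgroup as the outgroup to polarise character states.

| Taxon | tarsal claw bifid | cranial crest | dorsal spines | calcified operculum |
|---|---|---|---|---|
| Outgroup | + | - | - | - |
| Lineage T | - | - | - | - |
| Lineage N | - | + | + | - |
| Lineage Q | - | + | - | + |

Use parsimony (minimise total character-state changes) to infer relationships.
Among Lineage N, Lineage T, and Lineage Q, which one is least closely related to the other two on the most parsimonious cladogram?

Lineage T

Character polarity is set by the outgroup: the derived state is whichever differs from the outgroup's state, so for tarsal claw bifid the derived state is '-', and for the remaining characters it is '+'.
tarsal claw bifid (derived state '-') is shared by all ingroup taxa — unites the whole ingroup.
cranial crest: derived state '+' in Lineage N and Lineage Q only — synapomorphy for {Lineage N, Lineage Q}.
dorsal spines (derived state '+') is unique to Lineage N (autapomorphy; uninformative for grouping).
calcified operculum (derived state '+') is unique to Lineage Q (autapomorphy; uninformative for grouping).
Most parsimonious ingroup topology: (Lineage T,(Lineage N,Lineage Q)).
Lineage Q and Lineage N share a more recent common ancestor with each other than either does with Lineage T, so Lineage T is the least closely related of the three.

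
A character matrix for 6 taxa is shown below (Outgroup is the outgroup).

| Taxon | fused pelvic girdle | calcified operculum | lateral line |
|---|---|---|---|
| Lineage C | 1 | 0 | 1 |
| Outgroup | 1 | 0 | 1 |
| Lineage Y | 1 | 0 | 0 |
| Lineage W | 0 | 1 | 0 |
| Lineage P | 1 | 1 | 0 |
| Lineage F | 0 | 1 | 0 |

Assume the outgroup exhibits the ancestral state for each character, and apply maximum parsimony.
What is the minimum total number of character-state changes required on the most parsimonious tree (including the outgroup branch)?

Character polarity is set by the outgroup: the derived state is whichever differs from the outgroup's state, so for fused pelvic girdle, lateral line the derived state is '0', and for the remaining characters it is '1'.
Only Lineage F and Lineage W show the derived state '0' for fused pelvic girdle, supporting them as a clade.
calcified operculum (derived state '1') is shared by Lineage F, Lineage P, and Lineage W — a synapomorphy uniting that clade.
Only Lineage F, Lineage P, Lineage W, and Lineage Y show the derived state '0' for lateral line, supporting them as a clade.
Most parsimonious ingroup topology: ((((Lineage F,Lineage W),Lineage P),Lineage Y),Lineage C).
Changes per character on this tree: fused pelvic girdle: 1; calcified operculum: 1; lateral line: 1.
Total = 3.

3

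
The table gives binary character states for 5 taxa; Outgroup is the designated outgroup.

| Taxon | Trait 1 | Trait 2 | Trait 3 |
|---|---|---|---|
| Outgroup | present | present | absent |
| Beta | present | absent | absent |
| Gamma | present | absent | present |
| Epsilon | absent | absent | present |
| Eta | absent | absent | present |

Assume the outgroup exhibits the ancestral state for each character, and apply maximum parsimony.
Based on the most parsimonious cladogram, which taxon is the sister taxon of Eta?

Character polarity is set by the outgroup: the derived state is whichever differs from the outgroup's state, so for Trait 1, Trait 2 the derived state is 'absent', and for the remaining characters it is 'present'.
Trait 1 (derived state 'absent') is shared by Epsilon and Eta — a synapomorphy uniting that clade.
Trait 2 (derived state 'absent') is shared by all ingroup taxa — unites the whole ingroup.
Trait 3 (derived state 'present') is shared by Epsilon, Eta, and Gamma — a synapomorphy uniting that clade.
Most parsimonious ingroup topology: (Beta,(Gamma,(Epsilon,Eta))).
Eta and Epsilon form a cherry on this tree, so they are sister taxa.

Epsilon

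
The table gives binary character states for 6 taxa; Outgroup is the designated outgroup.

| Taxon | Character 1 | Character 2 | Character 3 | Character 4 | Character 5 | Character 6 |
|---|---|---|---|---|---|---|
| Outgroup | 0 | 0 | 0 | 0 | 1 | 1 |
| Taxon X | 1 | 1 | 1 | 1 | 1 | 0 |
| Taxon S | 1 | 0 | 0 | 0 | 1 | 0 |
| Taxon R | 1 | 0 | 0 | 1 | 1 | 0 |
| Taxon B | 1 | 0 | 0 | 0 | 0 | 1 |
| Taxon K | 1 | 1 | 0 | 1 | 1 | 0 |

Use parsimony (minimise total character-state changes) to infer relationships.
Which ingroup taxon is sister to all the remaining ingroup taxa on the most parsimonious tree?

Taxon B

Character polarity is set by the outgroup: the derived state is whichever differs from the outgroup's state, so for Character 5, Character 6 the derived state is '0', and for the remaining characters it is '1'.
Character 1 (derived state '1') is shared by all ingroup taxa — unites the whole ingroup.
Character 2: derived state '1' in Taxon K and Taxon X only — synapomorphy for {Taxon K, Taxon X}.
Character 3 (derived state '1') is unique to Taxon X (autapomorphy; uninformative for grouping).
Character 4: derived state '1' in Taxon K, Taxon R, and Taxon X only — synapomorphy for {Taxon K, Taxon R, Taxon X}.
Character 5: derived state '0' in Taxon B only — an autapomorphy, so it tells us nothing about relationships among taxa.
Only Taxon K, Taxon R, Taxon S, and Taxon X show the derived state '0' for Character 6, supporting them as a clade.
Most parsimonious ingroup topology: ((((Taxon X,Taxon K),Taxon R),Taxon S),Taxon B).
Taxon B is sister to the clade containing all other ingroup taxa, so it is the earliest-diverging (most basal) ingroup lineage.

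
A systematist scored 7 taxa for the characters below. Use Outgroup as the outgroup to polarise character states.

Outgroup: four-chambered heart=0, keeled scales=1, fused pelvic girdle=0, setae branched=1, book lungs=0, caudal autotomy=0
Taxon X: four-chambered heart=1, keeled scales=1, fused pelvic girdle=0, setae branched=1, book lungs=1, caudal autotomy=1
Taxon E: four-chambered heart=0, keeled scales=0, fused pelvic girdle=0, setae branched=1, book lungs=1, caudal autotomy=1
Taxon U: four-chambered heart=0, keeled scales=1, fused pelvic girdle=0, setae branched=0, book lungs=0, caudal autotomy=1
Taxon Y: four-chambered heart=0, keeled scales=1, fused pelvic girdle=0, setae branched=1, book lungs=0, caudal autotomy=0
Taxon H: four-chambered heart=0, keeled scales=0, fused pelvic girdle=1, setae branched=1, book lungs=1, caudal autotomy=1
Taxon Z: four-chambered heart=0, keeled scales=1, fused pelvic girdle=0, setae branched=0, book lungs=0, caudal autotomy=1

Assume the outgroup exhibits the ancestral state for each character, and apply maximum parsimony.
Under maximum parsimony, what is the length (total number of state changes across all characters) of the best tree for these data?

Character polarity is set by the outgroup: the derived state is whichever differs from the outgroup's state, so for keeled scales, setae branched the derived state is '0', and for the remaining characters it is '1'.
four-chambered heart (derived state '1') is unique to Taxon X (autapomorphy; uninformative for grouping).
keeled scales: derived state '0' in Taxon E and Taxon H only — synapomorphy for {Taxon E, Taxon H}.
fused pelvic girdle: derived state '1' in Taxon H only — an autapomorphy, so it tells us nothing about relationships among taxa.
Only Taxon U and Taxon Z show the derived state '0' for setae branched, supporting them as a clade.
Only Taxon E, Taxon H, and Taxon X show the derived state '1' for book lungs, supporting them as a clade.
Only Taxon E, Taxon H, Taxon U, Taxon X, and Taxon Z show the derived state '1' for caudal autotomy, supporting them as a clade.
Most parsimonious ingroup topology: (((Taxon X,(Taxon E,Taxon H)),(Taxon U,Taxon Z)),Taxon Y).
Changes per character on this tree: four-chambered heart: 1; keeled scales: 1; fused pelvic girdle: 1; setae branched: 1; book lungs: 1; caudal autotomy: 1.
Total = 6.

6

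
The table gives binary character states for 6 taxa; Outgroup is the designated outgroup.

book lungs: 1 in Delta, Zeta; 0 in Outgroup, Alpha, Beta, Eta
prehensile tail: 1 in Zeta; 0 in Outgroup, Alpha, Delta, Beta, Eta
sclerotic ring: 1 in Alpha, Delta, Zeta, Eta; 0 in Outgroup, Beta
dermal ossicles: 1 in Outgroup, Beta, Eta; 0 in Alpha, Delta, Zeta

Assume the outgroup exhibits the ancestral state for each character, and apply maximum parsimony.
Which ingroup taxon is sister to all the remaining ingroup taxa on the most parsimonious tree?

Beta

Character polarity is set by the outgroup: the derived state is whichever differs from the outgroup's state, so for dermal ossicles the derived state is '0', and for the remaining characters it is '1'.
book lungs (derived state '1') is shared by Delta and Zeta — a synapomorphy uniting that clade.
prehensile tail: derived state '1' in Zeta only — an autapomorphy, so it tells us nothing about relationships among taxa.
sclerotic ring (derived state '1') is shared by Alpha, Delta, Eta, and Zeta — a synapomorphy uniting that clade.
Only Alpha, Delta, and Zeta show the derived state '0' for dermal ossicles, supporting them as a clade.
Most parsimonious ingroup topology: (((Alpha,(Delta,Zeta)),Eta),Beta).
Beta is sister to the clade containing all other ingroup taxa, so it is the earliest-diverging (most basal) ingroup lineage.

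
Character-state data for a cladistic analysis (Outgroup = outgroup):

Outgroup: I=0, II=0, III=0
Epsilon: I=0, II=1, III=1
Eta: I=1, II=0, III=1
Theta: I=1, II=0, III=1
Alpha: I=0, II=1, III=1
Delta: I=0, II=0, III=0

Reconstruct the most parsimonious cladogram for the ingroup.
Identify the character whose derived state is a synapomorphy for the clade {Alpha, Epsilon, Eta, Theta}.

The outgroup has state '0' for every character, so '1' is the derived state throughout.
Only Eta and Theta show the derived state '1' for I, supporting them as a clade.
II: derived state '1' in Alpha and Epsilon only — synapomorphy for {Alpha, Epsilon}.
Only Alpha, Epsilon, Eta, and Theta show the derived state '1' for III, supporting them as a clade.
Most parsimonious ingroup topology: (((Epsilon,Alpha),(Eta,Theta)),Delta).
The clade {Alpha, Epsilon, Eta, Theta} is supported by III: its derived state '1' occurs in exactly those taxa and in no other taxon (including the outgroup).

III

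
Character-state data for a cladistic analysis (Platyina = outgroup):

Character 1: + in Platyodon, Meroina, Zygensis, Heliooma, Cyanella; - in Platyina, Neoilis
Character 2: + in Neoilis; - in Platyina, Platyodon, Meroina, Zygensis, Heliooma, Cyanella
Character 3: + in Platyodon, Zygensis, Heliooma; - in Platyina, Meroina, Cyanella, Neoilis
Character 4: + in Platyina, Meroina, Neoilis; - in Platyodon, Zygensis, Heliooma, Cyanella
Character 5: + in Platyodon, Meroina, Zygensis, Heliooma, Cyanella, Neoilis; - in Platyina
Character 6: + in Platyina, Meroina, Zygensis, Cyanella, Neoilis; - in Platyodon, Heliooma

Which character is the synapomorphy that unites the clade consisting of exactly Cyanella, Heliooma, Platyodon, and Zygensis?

Character polarity is set by the outgroup: the derived state is whichever differs from the outgroup's state, so for Character 4, Character 6 the derived state is '-', and for the remaining characters it is '+'.
Character 1 (derived state '+') is shared by Cyanella, Heliooma, Meroina, Platyodon, and Zygensis — a synapomorphy uniting that clade.
Character 2 (derived state '+') is unique to Neoilis (autapomorphy; uninformative for grouping).
Only Heliooma, Platyodon, and Zygensis show the derived state '+' for Character 3, supporting them as a clade.
Character 4 (derived state '-') is shared by Cyanella, Heliooma, Platyodon, and Zygensis — a synapomorphy uniting that clade.
All ingroup taxa share the derived state '+' for Character 5; it defines the ingroup but does not resolve relationships within it.
Only Heliooma and Platyodon show the derived state '-' for Character 6, supporting them as a clade.
Most parsimonious ingroup topology: (((((Platyodon,Heliooma),Zygensis),Cyanella),Meroina),Neoilis).
The clade {Cyanella, Heliooma, Platyodon, Zygensis} is supported by Character 4: its derived state '-' occurs in exactly those taxa and in no other taxon (including the outgroup).

Character 4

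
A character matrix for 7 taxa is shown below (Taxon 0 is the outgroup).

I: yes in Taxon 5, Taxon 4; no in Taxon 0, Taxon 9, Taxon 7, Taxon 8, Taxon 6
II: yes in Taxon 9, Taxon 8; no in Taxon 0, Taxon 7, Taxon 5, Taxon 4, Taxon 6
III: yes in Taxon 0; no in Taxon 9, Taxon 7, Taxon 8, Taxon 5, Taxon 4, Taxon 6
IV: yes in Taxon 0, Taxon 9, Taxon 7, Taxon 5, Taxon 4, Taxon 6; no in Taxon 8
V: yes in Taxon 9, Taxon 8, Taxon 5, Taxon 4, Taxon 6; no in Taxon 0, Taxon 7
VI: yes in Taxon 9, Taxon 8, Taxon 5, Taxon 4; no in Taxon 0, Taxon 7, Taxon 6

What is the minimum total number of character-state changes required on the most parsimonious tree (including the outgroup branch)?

Character polarity is set by the outgroup: the derived state is whichever differs from the outgroup's state, so for III, IV the derived state is 'no', and for the remaining characters it is 'yes'.
I: derived state 'yes' in Taxon 4 and Taxon 5 only — synapomorphy for {Taxon 4, Taxon 5}.
II (derived state 'yes') is shared by Taxon 8 and Taxon 9 — a synapomorphy uniting that clade.
All ingroup taxa share the derived state 'no' for III; it defines the ingroup but does not resolve relationships within it.
IV (derived state 'no') is unique to Taxon 8 (autapomorphy; uninformative for grouping).
V (derived state 'yes') is shared by Taxon 4, Taxon 5, Taxon 6, Taxon 8, and Taxon 9 — a synapomorphy uniting that clade.
VI: derived state 'yes' in Taxon 4, Taxon 5, Taxon 8, and Taxon 9 only — synapomorphy for {Taxon 4, Taxon 5, Taxon 8, Taxon 9}.
Most parsimonious ingroup topology: ((((Taxon 9,Taxon 8),(Taxon 5,Taxon 4)),Taxon 6),Taxon 7).
Changes per character on this tree: I: 1; II: 1; III: 1; IV: 1; V: 1; VI: 1.
Total = 6.

6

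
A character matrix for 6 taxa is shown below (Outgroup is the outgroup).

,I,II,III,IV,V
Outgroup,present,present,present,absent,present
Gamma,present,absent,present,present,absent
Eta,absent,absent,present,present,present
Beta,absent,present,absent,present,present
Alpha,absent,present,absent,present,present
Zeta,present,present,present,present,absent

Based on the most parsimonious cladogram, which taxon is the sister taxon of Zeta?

Gamma

Character polarity is set by the outgroup: the derived state is whichever differs from the outgroup's state, so for I, II, III, V the derived state is 'absent', and for the remaining characters it is 'present'.
Only Alpha, Beta, and Eta show the derived state 'absent' for I, supporting them as a clade.
II groups Eta and Gamma, which is incompatible with the clades supported by the remaining characters; treating it as convergent (homoplasy) costs fewer steps than any alternative tree.
III: derived state 'absent' in Alpha and Beta only — synapomorphy for {Alpha, Beta}.
IV (derived state 'present') is shared by all ingroup taxa — unites the whole ingroup.
V: derived state 'absent' in Gamma and Zeta only — synapomorphy for {Gamma, Zeta}.
Most parsimonious ingroup topology: ((Gamma,Zeta),(Eta,(Beta,Alpha))).
Zeta and Gamma form a cherry on this tree, so they are sister taxa.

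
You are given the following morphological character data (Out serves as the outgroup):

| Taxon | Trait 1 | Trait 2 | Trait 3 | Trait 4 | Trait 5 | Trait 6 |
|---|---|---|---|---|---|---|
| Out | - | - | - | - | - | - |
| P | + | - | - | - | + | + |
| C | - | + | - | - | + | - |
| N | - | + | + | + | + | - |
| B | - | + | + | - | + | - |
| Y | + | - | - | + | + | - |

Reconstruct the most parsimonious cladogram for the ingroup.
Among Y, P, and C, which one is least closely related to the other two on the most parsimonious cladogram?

The outgroup has state '-' for every character, so '+' is the derived state throughout.
Only P and Y show the derived state '+' for Trait 1, supporting them as a clade.
Trait 2: derived state '+' in B, C, and N only — synapomorphy for {B, C, N}.
Trait 3 (derived state '+') is shared by B and N — a synapomorphy uniting that clade.
Trait 4 (state '+') occurs in N and Y but conflicts with the nesting implied by the other characters — most parsimoniously interpreted as homoplasy.
All ingroup taxa share the derived state '+' for Trait 5; it defines the ingroup but does not resolve relationships within it.
Trait 6: derived state '+' in P only — an autapomorphy, so it tells us nothing about relationships among taxa.
Most parsimonious ingroup topology: ((P,Y),(C,(N,B))).
P and Y share a more recent common ancestor with each other than either does with C, so C is the least closely related of the three.

C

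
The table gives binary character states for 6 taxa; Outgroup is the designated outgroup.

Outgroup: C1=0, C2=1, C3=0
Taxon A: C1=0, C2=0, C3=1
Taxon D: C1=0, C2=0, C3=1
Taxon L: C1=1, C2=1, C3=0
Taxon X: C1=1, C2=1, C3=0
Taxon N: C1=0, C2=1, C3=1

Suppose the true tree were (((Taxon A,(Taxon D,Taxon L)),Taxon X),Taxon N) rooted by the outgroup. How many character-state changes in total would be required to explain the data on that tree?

7

Map each character onto (((Taxon A,(Taxon D,Taxon L)),Taxon X),Taxon N) (rooted by Outgroup) and count the minimum state changes it requires (Fitch parsimony):
C1: 2; C2: 2; C3: 3.
Total tree length = 7.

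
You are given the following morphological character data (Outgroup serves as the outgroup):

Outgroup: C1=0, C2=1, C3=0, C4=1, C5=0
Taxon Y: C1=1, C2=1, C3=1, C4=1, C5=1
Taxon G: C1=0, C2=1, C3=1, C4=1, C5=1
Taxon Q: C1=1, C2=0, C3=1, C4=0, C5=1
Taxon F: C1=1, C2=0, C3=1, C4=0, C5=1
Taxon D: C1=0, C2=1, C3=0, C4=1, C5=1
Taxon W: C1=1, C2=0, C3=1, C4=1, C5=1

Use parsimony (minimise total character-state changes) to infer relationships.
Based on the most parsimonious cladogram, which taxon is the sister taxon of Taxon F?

Character polarity is set by the outgroup: the derived state is whichever differs from the outgroup's state, so for C2, C4 the derived state is '0', and for the remaining characters it is '1'.
C1 (derived state '1') is shared by Taxon F, Taxon Q, Taxon W, and Taxon Y — a synapomorphy uniting that clade.
Only Taxon F, Taxon Q, and Taxon W show the derived state '0' for C2, supporting them as a clade.
Only Taxon F, Taxon G, Taxon Q, Taxon W, and Taxon Y show the derived state '1' for C3, supporting them as a clade.
Only Taxon F and Taxon Q show the derived state '0' for C4, supporting them as a clade.
C5 (derived state '1') is shared by all ingroup taxa — unites the whole ingroup.
Most parsimonious ingroup topology: (((Taxon Y,((Taxon Q,Taxon F),Taxon W)),Taxon G),Taxon D).
Taxon F and Taxon Q form a cherry on this tree, so they are sister taxa.

Taxon Q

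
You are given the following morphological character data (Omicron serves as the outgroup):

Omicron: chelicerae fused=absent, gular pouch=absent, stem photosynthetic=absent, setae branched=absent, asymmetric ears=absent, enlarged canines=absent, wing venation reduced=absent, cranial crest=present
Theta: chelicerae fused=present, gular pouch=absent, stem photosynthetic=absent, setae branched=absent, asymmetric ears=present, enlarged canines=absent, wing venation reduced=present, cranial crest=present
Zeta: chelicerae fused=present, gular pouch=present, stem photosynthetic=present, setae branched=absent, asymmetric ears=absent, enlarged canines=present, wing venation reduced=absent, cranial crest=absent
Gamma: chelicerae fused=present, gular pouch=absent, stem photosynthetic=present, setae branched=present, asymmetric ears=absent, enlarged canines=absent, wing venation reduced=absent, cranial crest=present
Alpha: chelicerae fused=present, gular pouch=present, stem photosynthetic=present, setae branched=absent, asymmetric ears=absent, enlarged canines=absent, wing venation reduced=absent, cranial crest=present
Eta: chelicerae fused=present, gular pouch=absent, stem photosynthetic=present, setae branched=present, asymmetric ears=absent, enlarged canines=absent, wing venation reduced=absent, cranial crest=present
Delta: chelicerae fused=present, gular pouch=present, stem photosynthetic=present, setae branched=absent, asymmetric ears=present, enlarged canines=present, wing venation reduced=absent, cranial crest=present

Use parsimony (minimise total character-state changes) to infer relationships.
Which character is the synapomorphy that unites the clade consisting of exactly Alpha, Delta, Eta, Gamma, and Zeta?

stem photosynthetic

Character polarity is set by the outgroup: the derived state is whichever differs from the outgroup's state, so for cranial crest the derived state is 'absent', and for the remaining characters it is 'present'.
All ingroup taxa share the derived state 'present' for chelicerae fused; it defines the ingroup but does not resolve relationships within it.
gular pouch: derived state 'present' in Alpha, Delta, and Zeta only — synapomorphy for {Alpha, Delta, Zeta}.
stem photosynthetic (derived state 'present') is shared by Alpha, Delta, Eta, Gamma, and Zeta — a synapomorphy uniting that clade.
setae branched: derived state 'present' in Eta and Gamma only — synapomorphy for {Eta, Gamma}.
asymmetric ears (state 'present') occurs in Delta and Theta but conflicts with the nesting implied by the other characters — most parsimoniously interpreted as homoplasy.
Only Delta and Zeta show the derived state 'present' for enlarged canines, supporting them as a clade.
wing venation reduced (derived state 'present') is unique to Theta (autapomorphy; uninformative for grouping).
cranial crest: derived state 'absent' in Zeta only — an autapomorphy, so it tells us nothing about relationships among taxa.
Most parsimonious ingroup topology: (Theta,(((Zeta,Delta),Alpha),(Gamma,Eta))).
The clade {Alpha, Delta, Eta, Gamma, Zeta} is supported by stem photosynthetic: its derived state 'present' occurs in exactly those taxa and in no other taxon (including the outgroup).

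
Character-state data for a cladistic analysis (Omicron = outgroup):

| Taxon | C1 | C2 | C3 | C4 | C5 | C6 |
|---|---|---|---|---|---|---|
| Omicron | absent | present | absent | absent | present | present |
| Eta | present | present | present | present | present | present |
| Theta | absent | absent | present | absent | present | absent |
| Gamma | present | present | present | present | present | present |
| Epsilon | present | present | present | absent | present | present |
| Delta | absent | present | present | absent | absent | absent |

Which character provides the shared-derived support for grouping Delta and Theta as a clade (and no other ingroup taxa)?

C6

Character polarity is set by the outgroup: the derived state is whichever differs from the outgroup's state, so for C2, C5, C6 the derived state is 'absent', and for the remaining characters it is 'present'.
C1: derived state 'present' in Epsilon, Eta, and Gamma only — synapomorphy for {Epsilon, Eta, Gamma}.
C2: derived state 'absent' in Theta only — an autapomorphy, so it tells us nothing about relationships among taxa.
C3 (derived state 'present') is shared by all ingroup taxa — unites the whole ingroup.
C4 (derived state 'present') is shared by Eta and Gamma — a synapomorphy uniting that clade.
C5: derived state 'absent' in Delta only — an autapomorphy, so it tells us nothing about relationships among taxa.
C6 (derived state 'absent') is shared by Delta and Theta — a synapomorphy uniting that clade.
Most parsimonious ingroup topology: ((Theta,Delta),((Gamma,Eta),Epsilon)).
The clade {Delta, Theta} is supported by C6: its derived state 'absent' occurs in exactly those taxa and in no other taxon (including the outgroup).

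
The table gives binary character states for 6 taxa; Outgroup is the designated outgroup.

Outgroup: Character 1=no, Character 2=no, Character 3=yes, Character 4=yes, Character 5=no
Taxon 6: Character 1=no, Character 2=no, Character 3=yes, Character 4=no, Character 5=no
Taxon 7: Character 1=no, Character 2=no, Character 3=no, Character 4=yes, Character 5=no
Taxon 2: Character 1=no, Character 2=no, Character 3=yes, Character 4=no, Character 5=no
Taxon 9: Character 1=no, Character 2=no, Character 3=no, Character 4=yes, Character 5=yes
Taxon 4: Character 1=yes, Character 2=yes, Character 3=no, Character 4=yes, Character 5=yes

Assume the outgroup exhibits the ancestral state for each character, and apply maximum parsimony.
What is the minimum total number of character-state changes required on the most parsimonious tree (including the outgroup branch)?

5

Character polarity is set by the outgroup: the derived state is whichever differs from the outgroup's state, so for Character 3, Character 4 the derived state is 'no', and for the remaining characters it is 'yes'.
Character 1: derived state 'yes' in Taxon 4 only — an autapomorphy, so it tells us nothing about relationships among taxa.
Character 2 (derived state 'yes') is unique to Taxon 4 (autapomorphy; uninformative for grouping).
Character 3: derived state 'no' in Taxon 4, Taxon 7, and Taxon 9 only — synapomorphy for {Taxon 4, Taxon 7, Taxon 9}.
Character 4 (derived state 'no') is shared by Taxon 2 and Taxon 6 — a synapomorphy uniting that clade.
Character 5 (derived state 'yes') is shared by Taxon 4 and Taxon 9 — a synapomorphy uniting that clade.
Most parsimonious ingroup topology: ((Taxon 6,Taxon 2),(Taxon 7,(Taxon 9,Taxon 4))).
Changes per character on this tree: Character 1: 1; Character 2: 1; Character 3: 1; Character 4: 1; Character 5: 1.
Total = 5.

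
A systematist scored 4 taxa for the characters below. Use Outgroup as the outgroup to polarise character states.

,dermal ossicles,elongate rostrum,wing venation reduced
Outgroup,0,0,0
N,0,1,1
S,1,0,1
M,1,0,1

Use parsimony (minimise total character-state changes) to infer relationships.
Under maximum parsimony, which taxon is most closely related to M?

The outgroup has state '0' for every character, so '1' is the derived state throughout.
dermal ossicles: derived state '1' in M and S only — synapomorphy for {M, S}.
elongate rostrum: derived state '1' in N only — an autapomorphy, so it tells us nothing about relationships among taxa.
wing venation reduced (derived state '1') is shared by all ingroup taxa — unites the whole ingroup.
Most parsimonious ingroup topology: (N,(S,M)).
M and S form a cherry on this tree, so they are sister taxa.

S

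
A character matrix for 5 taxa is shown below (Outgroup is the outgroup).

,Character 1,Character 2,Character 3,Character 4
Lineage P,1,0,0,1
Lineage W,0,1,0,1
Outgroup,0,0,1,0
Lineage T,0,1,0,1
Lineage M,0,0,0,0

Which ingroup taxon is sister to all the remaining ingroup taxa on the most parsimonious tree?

Lineage M

Character polarity is set by the outgroup: the derived state is whichever differs from the outgroup's state, so for Character 3 the derived state is '0', and for the remaining characters it is '1'.
Character 1: derived state '1' in Lineage P only — an autapomorphy, so it tells us nothing about relationships among taxa.
Character 2 (derived state '1') is shared by Lineage T and Lineage W — a synapomorphy uniting that clade.
Character 3 (derived state '0') is shared by all ingroup taxa — unites the whole ingroup.
Character 4: derived state '1' in Lineage P, Lineage T, and Lineage W only — synapomorphy for {Lineage P, Lineage T, Lineage W}.
Most parsimonious ingroup topology: (Lineage M,(Lineage P,(Lineage W,Lineage T))).
Lineage M is sister to the clade containing all other ingroup taxa, so it is the earliest-diverging (most basal) ingroup lineage.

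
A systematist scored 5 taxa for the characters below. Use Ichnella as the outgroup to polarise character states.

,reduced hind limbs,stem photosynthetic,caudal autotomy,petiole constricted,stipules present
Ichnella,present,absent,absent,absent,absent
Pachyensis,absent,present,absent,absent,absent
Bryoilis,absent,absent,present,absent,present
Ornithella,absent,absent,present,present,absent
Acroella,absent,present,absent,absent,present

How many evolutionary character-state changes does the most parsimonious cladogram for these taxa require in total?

6

Character polarity is set by the outgroup: the derived state is whichever differs from the outgroup's state, so for reduced hind limbs the derived state is 'absent', and for the remaining characters it is 'present'.
reduced hind limbs (derived state 'absent') is shared by all ingroup taxa — unites the whole ingroup.
Only Acroella and Pachyensis show the derived state 'present' for stem photosynthetic, supporting them as a clade.
caudal autotomy (derived state 'present') is shared by Bryoilis and Ornithella — a synapomorphy uniting that clade.
petiole constricted: derived state 'present' in Ornithella only — an autapomorphy, so it tells us nothing about relationships among taxa.
stipules present (state 'present') occurs in Acroella and Bryoilis but conflicts with the nesting implied by the other characters — most parsimoniously interpreted as homoplasy.
Most parsimonious ingroup topology: ((Pachyensis,Acroella),(Bryoilis,Ornithella)).
Changes per character on this tree: reduced hind limbs: 1; stem photosynthetic: 1; caudal autotomy: 1; petiole constricted: 1; stipules present: 2.
Total = 6.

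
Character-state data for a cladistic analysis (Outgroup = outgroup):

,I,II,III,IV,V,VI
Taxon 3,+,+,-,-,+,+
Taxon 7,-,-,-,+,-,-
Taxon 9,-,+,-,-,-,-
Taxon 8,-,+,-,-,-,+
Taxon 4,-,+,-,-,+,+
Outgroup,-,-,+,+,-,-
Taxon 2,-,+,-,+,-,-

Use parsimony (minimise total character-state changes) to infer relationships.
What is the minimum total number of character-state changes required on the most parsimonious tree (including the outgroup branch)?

Character polarity is set by the outgroup: the derived state is whichever differs from the outgroup's state, so for III, IV the derived state is '-', and for the remaining characters it is '+'.
I: derived state '+' in Taxon 3 only — an autapomorphy, so it tells us nothing about relationships among taxa.
II (derived state '+') is shared by Taxon 2, Taxon 3, Taxon 4, Taxon 8, and Taxon 9 — a synapomorphy uniting that clade.
III (derived state '-') is shared by all ingroup taxa — unites the whole ingroup.
Only Taxon 3, Taxon 4, Taxon 8, and Taxon 9 show the derived state '-' for IV, supporting them as a clade.
V: derived state '+' in Taxon 3 and Taxon 4 only — synapomorphy for {Taxon 3, Taxon 4}.
Only Taxon 3, Taxon 4, and Taxon 8 show the derived state '+' for VI, supporting them as a clade.
Most parsimonious ingroup topology: ((Taxon 2,(((Taxon 4,Taxon 3),Taxon 8),Taxon 9)),Taxon 7).
Changes per character on this tree: I: 1; II: 1; III: 1; IV: 1; V: 1; VI: 1.
Total = 6.

6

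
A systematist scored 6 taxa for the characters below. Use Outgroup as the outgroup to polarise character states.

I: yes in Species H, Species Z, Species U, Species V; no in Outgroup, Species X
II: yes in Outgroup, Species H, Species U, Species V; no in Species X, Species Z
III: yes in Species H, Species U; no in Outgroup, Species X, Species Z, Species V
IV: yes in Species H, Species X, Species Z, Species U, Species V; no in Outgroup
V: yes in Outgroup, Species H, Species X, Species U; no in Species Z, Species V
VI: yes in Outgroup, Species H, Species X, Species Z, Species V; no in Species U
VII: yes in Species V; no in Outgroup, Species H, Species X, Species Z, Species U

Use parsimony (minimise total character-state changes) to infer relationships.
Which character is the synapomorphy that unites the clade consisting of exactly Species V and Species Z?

Character polarity is set by the outgroup: the derived state is whichever differs from the outgroup's state, so for II, V, VI the derived state is 'no', and for the remaining characters it is 'yes'.
I: derived state 'yes' in Species H, Species U, Species V, and Species Z only — synapomorphy for {Species H, Species U, Species V, Species Z}.
II groups Species X and Species Z, which is incompatible with the clades supported by the remaining characters; treating it as convergent (homoplasy) costs fewer steps than any alternative tree.
III (derived state 'yes') is shared by Species H and Species U — a synapomorphy uniting that clade.
IV (derived state 'yes') is shared by all ingroup taxa — unites the whole ingroup.
V: derived state 'no' in Species V and Species Z only — synapomorphy for {Species V, Species Z}.
VI (derived state 'no') is unique to Species U (autapomorphy; uninformative for grouping).
VII: derived state 'yes' in Species V only — an autapomorphy, so it tells us nothing about relationships among taxa.
Most parsimonious ingroup topology: (((Species H,Species U),(Species Z,Species V)),Species X).
The clade {Species V, Species Z} is supported by V: its derived state 'no' occurs in exactly those taxa and in no other taxon (including the outgroup).

V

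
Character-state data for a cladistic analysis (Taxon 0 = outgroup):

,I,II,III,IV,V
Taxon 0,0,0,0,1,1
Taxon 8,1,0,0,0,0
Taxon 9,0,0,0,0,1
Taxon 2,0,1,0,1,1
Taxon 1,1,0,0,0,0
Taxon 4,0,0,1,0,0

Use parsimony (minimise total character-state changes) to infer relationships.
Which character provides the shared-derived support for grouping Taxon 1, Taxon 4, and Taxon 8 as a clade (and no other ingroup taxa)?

Character polarity is set by the outgroup: the derived state is whichever differs from the outgroup's state, so for IV, V the derived state is '0', and for the remaining characters it is '1'.
Only Taxon 1 and Taxon 8 show the derived state '1' for I, supporting them as a clade.
II: derived state '1' in Taxon 2 only — an autapomorphy, so it tells us nothing about relationships among taxa.
III: derived state '1' in Taxon 4 only — an autapomorphy, so it tells us nothing about relationships among taxa.
Only Taxon 1, Taxon 4, Taxon 8, and Taxon 9 show the derived state '0' for IV, supporting them as a clade.
V (derived state '0') is shared by Taxon 1, Taxon 4, and Taxon 8 — a synapomorphy uniting that clade.
Most parsimonious ingroup topology: ((((Taxon 8,Taxon 1),Taxon 4),Taxon 9),Taxon 2).
The clade {Taxon 1, Taxon 4, Taxon 8} is supported by V: its derived state '0' occurs in exactly those taxa and in no other taxon (including the outgroup).

V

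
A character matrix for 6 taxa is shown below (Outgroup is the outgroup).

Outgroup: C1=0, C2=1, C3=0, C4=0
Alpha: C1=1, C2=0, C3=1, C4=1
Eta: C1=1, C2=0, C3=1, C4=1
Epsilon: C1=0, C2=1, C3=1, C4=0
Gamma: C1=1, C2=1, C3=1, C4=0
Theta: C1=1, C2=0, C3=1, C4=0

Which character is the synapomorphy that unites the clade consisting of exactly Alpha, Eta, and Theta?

Character polarity is set by the outgroup: the derived state is whichever differs from the outgroup's state, so for C2 the derived state is '0', and for the remaining characters it is '1'.
Only Alpha, Eta, Gamma, and Theta show the derived state '1' for C1, supporting them as a clade.
C2: derived state '0' in Alpha, Eta, and Theta only — synapomorphy for {Alpha, Eta, Theta}.
All ingroup taxa share the derived state '1' for C3; it defines the ingroup but does not resolve relationships within it.
C4 (derived state '1') is shared by Alpha and Eta — a synapomorphy uniting that clade.
Most parsimonious ingroup topology: ((((Alpha,Eta),Theta),Gamma),Epsilon).
The clade {Alpha, Eta, Theta} is supported by C2: its derived state '0' occurs in exactly those taxa and in no other taxon (including the outgroup).

C2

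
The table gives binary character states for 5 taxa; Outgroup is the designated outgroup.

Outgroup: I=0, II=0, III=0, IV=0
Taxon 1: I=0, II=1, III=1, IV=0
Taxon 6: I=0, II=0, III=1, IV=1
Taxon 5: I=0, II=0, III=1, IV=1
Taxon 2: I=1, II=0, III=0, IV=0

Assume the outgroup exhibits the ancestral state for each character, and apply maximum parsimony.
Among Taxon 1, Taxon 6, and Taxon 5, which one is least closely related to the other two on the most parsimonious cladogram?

The outgroup has state '0' for every character, so '1' is the derived state throughout.
I: derived state '1' in Taxon 2 only — an autapomorphy, so it tells us nothing about relationships among taxa.
II (derived state '1') is unique to Taxon 1 (autapomorphy; uninformative for grouping).
III (derived state '1') is shared by Taxon 1, Taxon 5, and Taxon 6 — a synapomorphy uniting that clade.
IV (derived state '1') is shared by Taxon 5 and Taxon 6 — a synapomorphy uniting that clade.
Most parsimonious ingroup topology: ((Taxon 1,(Taxon 6,Taxon 5)),Taxon 2).
Taxon 5 and Taxon 6 share a more recent common ancestor with each other than either does with Taxon 1, so Taxon 1 is the least closely related of the three.

Taxon 1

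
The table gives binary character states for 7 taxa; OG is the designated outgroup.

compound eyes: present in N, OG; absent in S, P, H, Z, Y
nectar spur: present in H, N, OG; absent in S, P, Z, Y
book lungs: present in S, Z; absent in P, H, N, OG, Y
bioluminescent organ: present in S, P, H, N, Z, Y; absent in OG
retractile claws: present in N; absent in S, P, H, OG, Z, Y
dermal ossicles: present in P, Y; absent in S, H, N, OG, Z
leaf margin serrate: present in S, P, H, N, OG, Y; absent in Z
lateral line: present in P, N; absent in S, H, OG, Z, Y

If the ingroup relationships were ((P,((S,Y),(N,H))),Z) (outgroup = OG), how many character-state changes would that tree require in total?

13

Map each character onto ((P,((S,Y),(N,H))),Z) (rooted by OG) and count the minimum state changes it requires (Fitch parsimony):
compound eyes: 2; nectar spur: 2; book lungs: 2; bioluminescent organ: 1; retractile claws: 1; dermal ossicles: 2; leaf margin serrate: 1; lateral line: 2.
Total tree length = 13.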